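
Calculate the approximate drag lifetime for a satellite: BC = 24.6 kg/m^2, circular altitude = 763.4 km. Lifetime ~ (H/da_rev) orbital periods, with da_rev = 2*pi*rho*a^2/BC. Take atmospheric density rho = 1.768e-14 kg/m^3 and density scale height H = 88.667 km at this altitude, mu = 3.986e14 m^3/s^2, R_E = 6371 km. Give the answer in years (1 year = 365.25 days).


a = R_E + alt = 7134.4000 km = 7.1344e+06 m
da_rev = 2*pi*rho*a^2/BC = 2*pi*1.768e-14*(7.1344e+06)^2/24.6 = 0.229848637 m per revolution
N = H/da_rev = 88667.0000 m / 0.229848637 m = 385762.5667 revolutions
P = 2*pi*sqrt(a^3/mu) = 5997.1844 s
lifetime = N*P = 385762.5667 * 5997.1844 = 2.3134893e+09 s = 26776.4960 days
years = 26776.4960 / 365.25 = 73.3101 years

73.3101 years


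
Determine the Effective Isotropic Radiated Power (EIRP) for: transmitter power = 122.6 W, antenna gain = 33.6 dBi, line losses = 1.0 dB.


Pt = 122.6 W = 20.8849 dBW
EIRP = Pt_dBW + Gt - losses = 20.8849 + 33.6 - 1.0 = 53.4849 dBW

53.4849 dBW


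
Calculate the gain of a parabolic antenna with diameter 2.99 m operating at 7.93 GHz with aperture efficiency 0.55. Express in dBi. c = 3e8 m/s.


lambda = c/f = 3e8 / 7.93e+09 = 0.03783102 m
G = eta*(pi*D/lambda)^2 = 0.55*(pi*2.99/0.03783102)^2
G = 33908.5077 (linear)
G = 10*log10(33908.5077) = 45.3031 dBi

45.3031 dBi


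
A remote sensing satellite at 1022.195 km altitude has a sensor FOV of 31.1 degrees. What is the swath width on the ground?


FOV = 31.1 deg = 0.5427974 rad
swath = 2 * alt * tan(FOV/2) = 2 * 1022.195 * tan(0.2713987)
swath = 2 * 1022.195 * 0.2782646
swath = 568.8813 km

568.8813 km


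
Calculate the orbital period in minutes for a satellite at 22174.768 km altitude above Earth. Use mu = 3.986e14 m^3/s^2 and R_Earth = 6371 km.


r = 28545.7680 km = 2.8545768e+07 m
T = 2*pi*sqrt(r^3/mu) = 2*pi*sqrt(2.3260829e+22 / 3.986e14)
T = 47998.0749 s = 799.9679 min

799.9679 minutes


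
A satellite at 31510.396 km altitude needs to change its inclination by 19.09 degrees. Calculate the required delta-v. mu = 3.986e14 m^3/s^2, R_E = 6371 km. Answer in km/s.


r = 37881.3960 km = 3.7881396e+07 m
V = sqrt(mu/r) = 3243.8119 m/s
di = 19.09 deg = 0.3331834 rad
dV = 2*V*sin(di/2) = 2*3243.8119*sin(0.1665917)
dV = 1075.7919 m/s = 1.0758 km/s

1.0758 km/s


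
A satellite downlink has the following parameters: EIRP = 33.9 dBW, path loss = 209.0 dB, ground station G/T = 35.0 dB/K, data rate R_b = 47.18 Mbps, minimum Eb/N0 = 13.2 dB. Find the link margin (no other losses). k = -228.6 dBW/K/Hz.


C/N0 = EIRP - FSPL + G/T - k = 33.9 - 209.0 + 35.0 - (-228.6)
C/N0 = 88.5000 dB-Hz
R_b = 47.18 Mbps = 4.718e+07 bps -> 10*log10(R_b) = 76.7376 dB-Hz
Eb/N0 = C/N0 - 10*log10(R_b) = 88.5000 - 76.7376 = 11.7624 dB
Margin = Eb/N0 - Eb/N0_req = 11.7624 - 13.2 = -1.4376 dB (negative margin: link does not close)

-1.4376 dB


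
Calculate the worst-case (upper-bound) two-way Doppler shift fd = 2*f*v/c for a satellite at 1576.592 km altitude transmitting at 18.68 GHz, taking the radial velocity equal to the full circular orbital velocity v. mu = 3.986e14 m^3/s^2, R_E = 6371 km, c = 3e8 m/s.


r = 7.947592e+06 m
v = sqrt(mu/r) = 7081.9175 m/s (worst-case radial velocity)
f = 18.68 GHz = 1.868e+10 Hz
fd = 2*f*v/c = 2*1.868e+10*7081.9175/3.0e+08
fd = 881934.7968 Hz

881934.7968 Hz


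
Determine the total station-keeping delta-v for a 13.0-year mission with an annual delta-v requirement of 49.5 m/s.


dV = rate * years = 49.5 * 13.0
dV = 643.5000 m/s

643.5000 m/s


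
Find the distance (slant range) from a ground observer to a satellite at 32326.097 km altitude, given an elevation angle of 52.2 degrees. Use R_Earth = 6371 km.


h = 32326.097 km, el = 52.2 deg
d = -R_E*sin(el) + sqrt((R_E*sin(el))^2 + 2*R_E*h + h^2)
d = -6371.0000*sin(0.9110619) + sqrt((6371.0000*0.790155)^2 + 2*6371.0000*32326.097 + 32326.097^2)
d = 33465.5018 km

33465.5018 km


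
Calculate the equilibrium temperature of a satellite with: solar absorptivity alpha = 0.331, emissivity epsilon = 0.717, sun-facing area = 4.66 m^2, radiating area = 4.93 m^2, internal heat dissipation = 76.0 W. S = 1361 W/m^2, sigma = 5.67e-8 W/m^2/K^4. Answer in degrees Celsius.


Numerator = alpha*S*A_sun + Q_int = 0.331*1361*4.66 + 76.0 = 2175.2881 W
Denominator = eps*sigma*A_rad = 0.717*5.67e-8*4.93 = 2.0042373e-07 W/K^4
T^4 = 1.0853446e+10 K^4
T = 322.7691 K = 49.6191 C

49.6191 degrees Celsius


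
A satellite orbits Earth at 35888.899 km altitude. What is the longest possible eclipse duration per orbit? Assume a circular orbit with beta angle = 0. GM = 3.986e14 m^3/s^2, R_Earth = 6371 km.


r = 42259.8990 km
T = 1440.9624 min
Eclipse fraction = arcsin(R_E/r)/pi = arcsin(6371.0000/42259.8990)/pi
= arcsin(0.1507576)/pi = 0.04817129
Eclipse duration = 0.04817129 * 1440.9624 = 69.4130 min

69.4130 minutes


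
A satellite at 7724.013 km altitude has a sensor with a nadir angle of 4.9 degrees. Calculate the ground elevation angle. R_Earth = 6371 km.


r = R_E + alt = 14095.0130 km
Law of sines in the satellite / Earth-center / ground-point triangle:
  sin(nadir)/R_E = sin(90 + el)/r  =>  cos(el) = (r/R_E)*sin(nadir)
cos(el) = (14095.0130 / 6371.0000) * sin(4.9 deg) = 0.1889739
el = arccos(0.1889739) = 79.1071 deg
(Earth-central angle = 90 - nadir - el = 5.9929 deg)

79.1071 degrees


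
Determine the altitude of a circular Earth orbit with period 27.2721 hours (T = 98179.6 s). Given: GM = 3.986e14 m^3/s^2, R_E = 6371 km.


T = 98179.6 s
r = (mu*T^2/(4*pi^2))^(1/3) = (3.986e14 * 98179.6^2 / (4*pi^2))^(1/3)
r = 4.5998114e+07 m = 45998.1140 km
alt = r - R_E = 45998.1140 - 6371 = 39627.1140 km

39627.1140 km


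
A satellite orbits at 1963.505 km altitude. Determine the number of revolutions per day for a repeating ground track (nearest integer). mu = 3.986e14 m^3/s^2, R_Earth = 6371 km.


r = 8.334505e+06 m
T = 2*pi*sqrt(r^3/mu) = 7572.3545 s = 126.2059 min
revs/day = 1440 / 126.2059 = 11.4099
Rounded: 11 revolutions per day

11 revolutions per day


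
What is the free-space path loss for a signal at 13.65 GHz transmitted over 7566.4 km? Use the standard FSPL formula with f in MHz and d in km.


f = 13.65 GHz = 13650.0000 MHz
d = 7566.4 km
FSPL = 32.44 + 20*log10(13650.0000) + 20*log10(7566.4)
FSPL = 32.44 + 82.7027 + 77.5778
FSPL = 192.7204 dB

192.7204 dB


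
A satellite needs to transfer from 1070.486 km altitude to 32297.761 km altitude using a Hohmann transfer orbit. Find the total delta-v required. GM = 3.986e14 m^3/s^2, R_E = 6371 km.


r1 = 7441.4860 km = 7.441486e+06 m
r2 = 38668.7610 km = 3.8668761e+07 m
dv1 = sqrt(mu/r1)*(sqrt(2*r2/(r1+r2)) - 1) = 2159.6220 m/s
dv2 = sqrt(mu/r2)*(1 - sqrt(2*r1/(r1+r2))) = 1386.5760 m/s
total dv = |dv1| + |dv2| = 2159.6220 + 1386.5760 = 3546.1980 m/s = 3.5462 km/s

3.5462 km/s


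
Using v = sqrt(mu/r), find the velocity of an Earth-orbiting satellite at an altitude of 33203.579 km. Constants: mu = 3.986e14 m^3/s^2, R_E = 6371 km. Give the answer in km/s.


r = R_E + alt = 6371.0 + 33203.579 = 39574.5790 km = 3.9574579e+07 m
v = sqrt(mu/r) = sqrt(3.986e14 / 3.9574579e+07) = 3173.6607 m/s = 3.1737 km/s

3.1737 km/s


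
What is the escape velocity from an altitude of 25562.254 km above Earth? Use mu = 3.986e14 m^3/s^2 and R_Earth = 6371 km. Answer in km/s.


r = 6371.0 + 25562.254 = 31933.2540 km = 3.1933254e+07 m
v_esc = sqrt(2*mu/r) = sqrt(2*3.986e14 / 3.1933254e+07)
v_esc = 4996.4559 m/s = 4.9965 km/s

4.9965 km/s


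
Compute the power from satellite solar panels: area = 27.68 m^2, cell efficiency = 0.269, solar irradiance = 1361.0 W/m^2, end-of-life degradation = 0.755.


P = area * eta * S * degradation
P = 27.68 * 0.269 * 1361.0 * 0.755
P = 7651.0923 W

7651.0923 W


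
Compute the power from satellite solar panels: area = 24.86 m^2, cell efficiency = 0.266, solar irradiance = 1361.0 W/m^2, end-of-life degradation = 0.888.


P = area * eta * S * degradation
P = 24.86 * 0.266 * 1361.0 * 0.888
P = 7991.9701 W

7991.9701 W


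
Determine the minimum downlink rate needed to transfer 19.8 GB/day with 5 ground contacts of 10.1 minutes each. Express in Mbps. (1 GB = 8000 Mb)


total contact time = 5 * 10.1 * 60 = 3030.0000 s
data = 19.8 GB = 158400.0000 Mb
rate = 158400.0000 / 3030.0000 = 52.2772 Mbps

52.2772 Mbps


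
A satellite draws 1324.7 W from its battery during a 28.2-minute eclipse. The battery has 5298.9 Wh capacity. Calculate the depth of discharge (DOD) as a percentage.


E_used = P * t / 60 = 1324.7 * 28.2 / 60 = 622.6090 Wh
DOD = E_used / E_total * 100 = 622.6090 / 5298.9 * 100
DOD = 11.7498 %

11.7498 %


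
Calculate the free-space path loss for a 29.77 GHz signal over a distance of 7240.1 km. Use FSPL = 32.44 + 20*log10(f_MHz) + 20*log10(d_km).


f = 29.77 GHz = 29770.0000 MHz
d = 7240.1 km
FSPL = 32.44 + 20*log10(29770.0000) + 20*log10(7240.1)
FSPL = 32.44 + 89.4756 + 77.1949
FSPL = 199.1105 dB

199.1105 dB


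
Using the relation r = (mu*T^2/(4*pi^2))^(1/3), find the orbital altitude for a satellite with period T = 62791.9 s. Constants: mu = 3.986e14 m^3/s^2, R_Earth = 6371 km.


T = 62791.9 s
r = (mu*T^2/(4*pi^2))^(1/3) = (3.986e14 * 62791.9^2 / (4*pi^2))^(1/3)
r = 3.4145091e+07 m = 34145.0906 km
alt = r - R_E = 34145.0906 - 6371 = 27774.0906 km

27774.0906 km


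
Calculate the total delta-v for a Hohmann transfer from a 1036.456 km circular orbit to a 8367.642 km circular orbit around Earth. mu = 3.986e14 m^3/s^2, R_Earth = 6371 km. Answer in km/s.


r1 = 7407.4560 km = 7.407456e+06 m
r2 = 14738.6420 km = 1.4738642e+07 m
dv1 = sqrt(mu/r1)*(sqrt(2*r2/(r1+r2)) - 1) = 1127.5212 m/s
dv2 = sqrt(mu/r2)*(1 - sqrt(2*r1/(r1+r2))) = 946.9927 m/s
total dv = |dv1| + |dv2| = 1127.5212 + 946.9927 = 2074.5139 m/s = 2.0745 km/s

2.0745 km/s


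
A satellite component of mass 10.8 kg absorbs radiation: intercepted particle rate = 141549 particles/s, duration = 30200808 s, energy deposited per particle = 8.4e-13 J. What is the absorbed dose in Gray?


Total energy deposited = rate * time * E_per
  = 141549 * 30200808 * 8.4e-13 = 3.5909 J
Dose = E_total / mass = 3.5909 / 10.8
Dose = 0.3324918 Gy

0.3325 Gy


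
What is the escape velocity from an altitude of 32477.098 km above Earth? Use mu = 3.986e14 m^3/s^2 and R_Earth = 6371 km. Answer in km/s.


r = 6371.0 + 32477.098 = 38848.0980 km = 3.8848098e+07 m
v_esc = sqrt(2*mu/r) = sqrt(2*3.986e14 / 3.8848098e+07)
v_esc = 4530.0059 m/s = 4.5300 km/s

4.5300 km/s


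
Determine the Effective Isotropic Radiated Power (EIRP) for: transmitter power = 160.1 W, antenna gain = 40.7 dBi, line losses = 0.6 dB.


Pt = 160.1 W = 22.0439 dBW
EIRP = Pt_dBW + Gt - losses = 22.0439 + 40.7 - 0.6 = 62.1439 dBW

62.1439 dBW


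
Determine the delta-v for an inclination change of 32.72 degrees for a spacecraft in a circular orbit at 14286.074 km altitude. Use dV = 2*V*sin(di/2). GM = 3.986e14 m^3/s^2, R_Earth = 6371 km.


r = 20657.0740 km = 2.0657074e+07 m
V = sqrt(mu/r) = 4392.7273 m/s
di = 32.72 deg = 0.5710717 rad
dV = 2*V*sin(di/2) = 2*4392.7273*sin(0.2855359)
dV = 2474.6136 m/s = 2.4746 km/s

2.4746 km/s


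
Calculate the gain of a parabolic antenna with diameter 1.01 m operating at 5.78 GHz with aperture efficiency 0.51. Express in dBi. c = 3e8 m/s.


lambda = c/f = 3e8 / 5.78e+09 = 0.05190311 m
G = eta*(pi*D/lambda)^2 = 0.51*(pi*1.01/0.05190311)^2
G = 1906.0129 (linear)
G = 10*log10(1906.0129) = 32.8013 dBi

32.8013 dBi


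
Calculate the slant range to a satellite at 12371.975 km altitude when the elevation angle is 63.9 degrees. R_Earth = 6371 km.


h = 12371.975 km, el = 63.9 deg
d = -R_E*sin(el) + sqrt((R_E*sin(el))^2 + 2*R_E*h + h^2)
d = -6371.0000*sin(1.1153) + sqrt((6371.0000*0.8980276)^2 + 2*6371.0000*12371.975 + 12371.975^2)
d = 12810.8850 km

12810.8850 km


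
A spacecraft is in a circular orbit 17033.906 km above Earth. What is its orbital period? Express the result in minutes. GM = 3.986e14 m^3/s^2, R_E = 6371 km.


r = 23404.9060 km = 2.3404906e+07 m
T = 2*pi*sqrt(r^3/mu) = 2*pi*sqrt(1.2820965e+22 / 3.986e14)
T = 35634.5741 s = 593.9096 min

593.9096 minutes


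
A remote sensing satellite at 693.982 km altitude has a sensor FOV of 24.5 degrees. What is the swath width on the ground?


FOV = 24.5 deg = 0.4276057 rad
swath = 2 * alt * tan(FOV/2) = 2 * 693.982 * tan(0.2138028)
swath = 2 * 693.982 * 0.2171213
swath = 301.3565 km

301.3565 km


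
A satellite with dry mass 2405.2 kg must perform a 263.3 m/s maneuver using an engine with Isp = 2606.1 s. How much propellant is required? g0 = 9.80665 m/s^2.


ve = Isp * g0 = 2606.1 * 9.80665 = 25557.110565 m/s
mass ratio = exp(dv/ve) = exp(263.3/25557.110565) = 1.01035567
m_prop = m_dry * (mr - 1) = 2405.2 * (1.01035567 - 1)
m_prop = 24.9075 kg

24.9075 kg


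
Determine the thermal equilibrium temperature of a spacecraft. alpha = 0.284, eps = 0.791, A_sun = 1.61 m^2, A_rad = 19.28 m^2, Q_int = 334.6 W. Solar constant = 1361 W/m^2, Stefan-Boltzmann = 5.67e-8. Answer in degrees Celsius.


Numerator = alpha*S*A_sun + Q_int = 0.284*1361*1.61 + 334.6 = 956.9036 W
Denominator = eps*sigma*A_rad = 0.791*5.67e-8*19.28 = 8.6470222e-07 W/K^4
T^4 = 1.1066279e+09 K^4
T = 182.3897 K = -90.7603 C

-90.7603 degrees Celsius


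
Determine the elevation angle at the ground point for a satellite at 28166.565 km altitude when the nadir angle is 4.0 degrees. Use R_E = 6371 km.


r = R_E + alt = 34537.5650 km
Law of sines in the satellite / Earth-center / ground-point triangle:
  sin(nadir)/R_E = sin(90 + el)/r  =>  cos(el) = (r/R_E)*sin(nadir)
cos(el) = (34537.5650 / 6371.0000) * sin(4.0 deg) = 0.3781539
el = arccos(0.3781539) = 67.7806 deg
(Earth-central angle = 90 - nadir - el = 18.2194 deg)

67.7806 degrees


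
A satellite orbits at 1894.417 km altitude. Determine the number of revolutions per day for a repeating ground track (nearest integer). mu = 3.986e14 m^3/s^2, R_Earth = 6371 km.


r = 8.265417e+06 m
T = 2*pi*sqrt(r^3/mu) = 7478.3946 s = 124.6399 min
revs/day = 1440 / 124.6399 = 11.5533
Rounded: 12 revolutions per day

12 revolutions per day


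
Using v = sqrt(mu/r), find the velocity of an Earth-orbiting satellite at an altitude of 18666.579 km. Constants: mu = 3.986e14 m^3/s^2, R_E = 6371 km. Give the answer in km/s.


r = R_E + alt = 6371.0 + 18666.579 = 25037.5790 km = 2.5037579e+07 m
v = sqrt(mu/r) = sqrt(3.986e14 / 2.5037579e+07) = 3989.9962 m/s = 3.9900 km/s

3.9900 km/s


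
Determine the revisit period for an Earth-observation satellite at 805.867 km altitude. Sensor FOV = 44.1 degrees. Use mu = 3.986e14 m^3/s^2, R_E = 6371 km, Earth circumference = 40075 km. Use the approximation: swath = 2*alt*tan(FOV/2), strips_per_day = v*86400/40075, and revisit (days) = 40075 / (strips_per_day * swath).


swath = 2*805.867*tan(0.3848451) = 652.8195 km
v = sqrt(mu/r) = 7452.4865 m/s = 7.4525 km/s
strips/day = v*86400/40075 = 7.4525*86400/40075 = 16.0672
coverage/day = strips * swath = 16.0672 * 652.8195 = 10489.0104 km
revisit = 40075 / 10489.0104 = 3.8207 days

3.8207 days


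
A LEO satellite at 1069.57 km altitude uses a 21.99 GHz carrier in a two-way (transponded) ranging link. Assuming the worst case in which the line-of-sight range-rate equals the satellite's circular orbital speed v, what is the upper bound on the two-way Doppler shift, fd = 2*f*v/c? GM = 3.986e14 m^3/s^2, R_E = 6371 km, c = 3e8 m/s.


r = 7.44057e+06 m
v = sqrt(mu/r) = 7319.2325 m/s (worst-case radial velocity)
f = 21.99 GHz = 2.199e+10 Hz
fd = 2*f*v/c = 2*2.199e+10*7319.2325/3.0e+08
fd = 1.0729995e+06 Hz

1.0730e+06 Hz


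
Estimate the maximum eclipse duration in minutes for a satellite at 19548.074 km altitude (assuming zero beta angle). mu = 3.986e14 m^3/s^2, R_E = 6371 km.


r = 25919.0740 km
T = 692.1324 min
Eclipse fraction = arcsin(R_E/r)/pi = arcsin(6371.0000/25919.0740)/pi
= arcsin(0.2458035)/pi = 0.07905181
Eclipse duration = 0.07905181 * 692.1324 = 54.7143 min

54.7143 minutes


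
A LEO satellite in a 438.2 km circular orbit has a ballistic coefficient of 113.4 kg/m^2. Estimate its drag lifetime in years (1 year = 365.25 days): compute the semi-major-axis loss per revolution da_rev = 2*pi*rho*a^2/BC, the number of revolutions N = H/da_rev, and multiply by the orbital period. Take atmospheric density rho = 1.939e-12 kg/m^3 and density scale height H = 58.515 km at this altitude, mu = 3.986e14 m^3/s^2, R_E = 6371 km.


a = R_E + alt = 6809.2000 km = 6.8092e+06 m
da_rev = 2*pi*rho*a^2/BC = 2*pi*1.939e-12*(6.8092e+06)^2/113.4 = 4.981232 m per revolution
N = H/da_rev = 58515.0000 m / 4.981232 m = 11747.0930 revolutions
P = 2*pi*sqrt(a^3/mu) = 5591.8480 s
lifetime = N*P = 11747.0930 * 5591.8480 = 6.5687958e+07 s = 760.2773 days
years = 760.2773 / 365.25 = 2.0815 years

2.0815 years


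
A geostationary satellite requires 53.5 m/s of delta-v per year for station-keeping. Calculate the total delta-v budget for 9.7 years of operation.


dV = rate * years = 53.5 * 9.7
dV = 518.9500 m/s

518.9500 m/s


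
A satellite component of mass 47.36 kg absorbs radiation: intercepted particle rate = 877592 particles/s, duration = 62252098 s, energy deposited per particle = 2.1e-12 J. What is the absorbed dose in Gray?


Total energy deposited = rate * time * E_per
  = 877592 * 62252098 * 2.1e-12 = 114.7271 J
Dose = E_total / mass = 114.7271 / 47.36
Dose = 2.4224 Gy

2.4224 Gy


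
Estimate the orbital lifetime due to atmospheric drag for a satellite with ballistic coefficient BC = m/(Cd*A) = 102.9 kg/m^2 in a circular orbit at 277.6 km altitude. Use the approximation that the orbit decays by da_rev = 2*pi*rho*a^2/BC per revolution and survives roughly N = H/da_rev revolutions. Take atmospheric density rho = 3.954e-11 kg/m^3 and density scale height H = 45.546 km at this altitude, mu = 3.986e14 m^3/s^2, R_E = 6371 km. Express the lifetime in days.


a = R_E + alt = 6648.6000 km = 6.6486e+06 m
da_rev = 2*pi*rho*a^2/BC = 2*pi*3.954e-11*(6.6486e+06)^2/102.9 = 106.723871 m per revolution
N = H/da_rev = 45546.0000 m / 106.723871 m = 426.7649 revolutions
P = 2*pi*sqrt(a^3/mu) = 5395.1873 s
lifetime = N*P = 426.7649 * 5395.1873 = 2.3024765e+06 s = 26.6490 days

26.6490 days


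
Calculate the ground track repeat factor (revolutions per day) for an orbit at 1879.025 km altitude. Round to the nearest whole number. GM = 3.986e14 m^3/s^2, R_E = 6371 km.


r = 8.250025e+06 m
T = 2*pi*sqrt(r^3/mu) = 7457.5147 s = 124.2919 min
revs/day = 1440 / 124.2919 = 11.5856
Rounded: 12 revolutions per day

12 revolutions per day


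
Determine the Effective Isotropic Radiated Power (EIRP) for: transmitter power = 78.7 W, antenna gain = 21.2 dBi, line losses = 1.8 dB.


Pt = 78.7 W = 18.9597 dBW
EIRP = Pt_dBW + Gt - losses = 18.9597 + 21.2 - 1.8 = 38.3597 dBW

38.3597 dBW


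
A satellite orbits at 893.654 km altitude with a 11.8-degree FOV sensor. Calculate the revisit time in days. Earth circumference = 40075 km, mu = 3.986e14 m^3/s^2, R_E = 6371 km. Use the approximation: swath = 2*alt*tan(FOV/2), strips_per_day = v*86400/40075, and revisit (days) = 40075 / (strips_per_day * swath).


swath = 2*893.654*tan(0.1029744) = 184.7003 km
v = sqrt(mu/r) = 7407.3212 m/s = 7.4073 km/s
strips/day = v*86400/40075 = 7.4073*86400/40075 = 15.9699
coverage/day = strips * swath = 15.9699 * 184.7003 = 2949.6401 km
revisit = 40075 / 2949.6401 = 13.5864 days

13.5864 days


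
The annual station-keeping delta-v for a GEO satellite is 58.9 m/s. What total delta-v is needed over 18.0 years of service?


dV = rate * years = 58.9 * 18.0
dV = 1060.2000 m/s

1060.2000 m/s


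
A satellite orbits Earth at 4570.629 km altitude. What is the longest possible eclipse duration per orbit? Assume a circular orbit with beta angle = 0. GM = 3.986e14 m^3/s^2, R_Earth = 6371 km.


r = 10941.6290 km
T = 189.8379 min
Eclipse fraction = arcsin(R_E/r)/pi = arcsin(6371.0000/10941.6290)/pi
= arcsin(0.5822716)/pi = 0.197836
Eclipse duration = 0.197836 * 189.8379 = 37.5568 min

37.5568 minutes


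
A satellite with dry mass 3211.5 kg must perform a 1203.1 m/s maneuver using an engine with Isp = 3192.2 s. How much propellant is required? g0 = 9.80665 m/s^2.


ve = Isp * g0 = 3192.2 * 9.80665 = 31304.788130 m/s
mass ratio = exp(dv/ve) = exp(1203.1/31304.788130) = 1.03917988
m_prop = m_dry * (mr - 1) = 3211.5 * (1.03917988 - 1)
m_prop = 125.8262 kg

125.8262 kg


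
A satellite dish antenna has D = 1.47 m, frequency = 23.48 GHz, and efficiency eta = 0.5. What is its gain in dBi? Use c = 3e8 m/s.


lambda = c/f = 3e8 / 2.348e+10 = 0.01277683 m
G = eta*(pi*D/lambda)^2 = 0.5*(pi*1.47/0.01277683)^2
G = 65321.7927 (linear)
G = 10*log10(65321.7927) = 48.1506 dBi

48.1506 dBi


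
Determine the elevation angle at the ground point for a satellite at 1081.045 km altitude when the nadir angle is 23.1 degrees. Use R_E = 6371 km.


r = R_E + alt = 7452.0450 km
Law of sines in the satellite / Earth-center / ground-point triangle:
  sin(nadir)/R_E = sin(90 + el)/r  =>  cos(el) = (r/R_E)*sin(nadir)
cos(el) = (7452.0450 / 6371.0000) * sin(23.1 deg) = 0.4589097
el = arccos(0.4589097) = 62.6832 deg
(Earth-central angle = 90 - nadir - el = 4.2168 deg)

62.6832 degrees


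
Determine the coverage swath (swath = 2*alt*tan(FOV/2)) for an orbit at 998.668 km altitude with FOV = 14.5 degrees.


FOV = 14.5 deg = 0.2530727 rad
swath = 2 * alt * tan(FOV/2) = 2 * 998.668 * tan(0.1265364)
swath = 2 * 998.668 * 0.1272161
swath = 254.0932 km

254.0932 km


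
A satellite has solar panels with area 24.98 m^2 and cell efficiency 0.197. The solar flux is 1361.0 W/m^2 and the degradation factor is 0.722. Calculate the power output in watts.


P = area * eta * S * degradation
P = 24.98 * 0.197 * 1361.0 * 0.722
P = 4835.6402 W

4835.6402 W


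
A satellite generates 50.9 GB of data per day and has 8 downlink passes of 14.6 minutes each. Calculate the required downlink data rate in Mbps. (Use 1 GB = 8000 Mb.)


total contact time = 8 * 14.6 * 60 = 7008.0000 s
data = 50.9 GB = 407200.0000 Mb
rate = 407200.0000 / 7008.0000 = 58.1050 Mbps

58.1050 Mbps


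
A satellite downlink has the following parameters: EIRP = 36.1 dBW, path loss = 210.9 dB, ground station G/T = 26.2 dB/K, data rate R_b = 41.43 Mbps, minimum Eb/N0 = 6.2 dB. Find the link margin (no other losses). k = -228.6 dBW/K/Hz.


C/N0 = EIRP - FSPL + G/T - k = 36.1 - 210.9 + 26.2 - (-228.6)
C/N0 = 80.0000 dB-Hz
R_b = 41.43 Mbps = 4.143e+07 bps -> 10*log10(R_b) = 76.1731 dB-Hz
Eb/N0 = C/N0 - 10*log10(R_b) = 80.0000 - 76.1731 = 3.8269 dB
Margin = Eb/N0 - Eb/N0_req = 3.8269 - 6.2 = -2.3731 dB (negative margin: link does not close)

-2.3731 dB


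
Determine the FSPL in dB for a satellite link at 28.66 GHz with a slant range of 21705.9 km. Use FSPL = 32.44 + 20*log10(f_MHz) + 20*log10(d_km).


f = 28.66 GHz = 28660.0000 MHz
d = 21705.9 km
FSPL = 32.44 + 20*log10(28660.0000) + 20*log10(21705.9)
FSPL = 32.44 + 89.1455 + 86.7316
FSPL = 208.3171 dB

208.3171 dB


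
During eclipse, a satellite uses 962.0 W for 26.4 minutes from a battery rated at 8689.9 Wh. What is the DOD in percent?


E_used = P * t / 60 = 962.0 * 26.4 / 60 = 423.2800 Wh
DOD = E_used / E_total * 100 = 423.2800 / 8689.9 * 100
DOD = 4.8709 %

4.8709 %


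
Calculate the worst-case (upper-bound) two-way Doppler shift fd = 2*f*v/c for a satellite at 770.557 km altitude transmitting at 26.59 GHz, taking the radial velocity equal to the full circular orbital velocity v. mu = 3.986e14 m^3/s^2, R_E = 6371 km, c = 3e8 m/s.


r = 7.141557e+06 m
v = sqrt(mu/r) = 7470.8875 m/s (worst-case radial velocity)
f = 26.59 GHz = 2.659e+10 Hz
fd = 2*f*v/c = 2*2.659e+10*7470.8875/3.0e+08
fd = 1.3243393e+06 Hz

1.3243e+06 Hz


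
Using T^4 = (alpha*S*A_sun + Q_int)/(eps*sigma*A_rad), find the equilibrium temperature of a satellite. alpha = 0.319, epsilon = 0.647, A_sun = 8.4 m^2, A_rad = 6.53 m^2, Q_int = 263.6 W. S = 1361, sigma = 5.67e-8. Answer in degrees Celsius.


Numerator = alpha*S*A_sun + Q_int = 0.319*1361*8.4 + 263.6 = 3910.5356 W
Denominator = eps*sigma*A_rad = 0.647*5.67e-8*6.53 = 2.395524e-07 W/K^4
T^4 = 1.6324343e+10 K^4
T = 357.4448 K = 84.2948 C

84.2948 degrees Celsius


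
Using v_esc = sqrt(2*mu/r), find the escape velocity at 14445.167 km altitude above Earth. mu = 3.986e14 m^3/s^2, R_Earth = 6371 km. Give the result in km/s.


r = 6371.0 + 14445.167 = 20816.1670 km = 2.0816167e+07 m
v_esc = sqrt(2*mu/r) = sqrt(2*3.986e14 / 2.0816167e+07)
v_esc = 6188.4696 m/s = 6.1885 km/s

6.1885 km/s


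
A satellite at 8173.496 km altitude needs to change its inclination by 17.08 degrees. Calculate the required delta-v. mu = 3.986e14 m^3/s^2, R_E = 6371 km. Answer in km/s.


r = 14544.4960 km = 1.4544496e+07 m
V = sqrt(mu/r) = 5235.0316 m/s
di = 17.08 deg = 0.2981022 rad
dV = 2*V*sin(di/2) = 2*5235.0316*sin(0.1490511)
dV = 1554.8027 m/s = 1.5548 km/s

1.5548 km/s


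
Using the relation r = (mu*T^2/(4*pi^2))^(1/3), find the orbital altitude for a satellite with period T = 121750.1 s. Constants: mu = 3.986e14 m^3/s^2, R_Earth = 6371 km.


T = 121750.1 s
r = (mu*T^2/(4*pi^2))^(1/3) = (3.986e14 * 121750.1^2 / (4*pi^2))^(1/3)
r = 5.309318e+07 m = 53093.1799 km
alt = r - R_E = 53093.1799 - 6371 = 46722.1799 km

46722.1799 km


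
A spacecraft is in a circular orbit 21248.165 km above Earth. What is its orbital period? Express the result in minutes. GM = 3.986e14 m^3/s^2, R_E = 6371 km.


r = 27619.1650 km = 2.7619165e+07 m
T = 2*pi*sqrt(r^3/mu) = 2*pi*sqrt(2.1068404e+22 / 3.986e14)
T = 45680.0992 s = 761.3350 min

761.3350 minutes


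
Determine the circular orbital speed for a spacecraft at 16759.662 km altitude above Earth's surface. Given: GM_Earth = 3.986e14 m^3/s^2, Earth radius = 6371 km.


r = R_E + alt = 6371.0 + 16759.662 = 23130.6620 km = 2.3130662e+07 m
v = sqrt(mu/r) = sqrt(3.986e14 / 2.3130662e+07) = 4151.2092 m/s = 4.1512 km/s

4.1512 km/s


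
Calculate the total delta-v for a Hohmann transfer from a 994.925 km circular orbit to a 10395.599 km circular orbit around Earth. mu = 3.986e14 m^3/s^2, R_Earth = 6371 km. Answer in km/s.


r1 = 7365.9250 km = 7.365925e+06 m
r2 = 16766.5990 km = 1.6766599e+07 m
dv1 = sqrt(mu/r1)*(sqrt(2*r2/(r1+r2)) - 1) = 1315.2129 m/s
dv2 = sqrt(mu/r2)*(1 - sqrt(2*r1/(r1+r2))) = 1066.2553 m/s
total dv = |dv1| + |dv2| = 1315.2129 + 1066.2553 = 2381.4681 m/s = 2.3815 km/s

2.3815 km/s


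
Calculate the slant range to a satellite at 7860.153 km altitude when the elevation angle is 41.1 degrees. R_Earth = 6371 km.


h = 7860.153 km, el = 41.1 deg
d = -R_E*sin(el) + sqrt((R_E*sin(el))^2 + 2*R_E*h + h^2)
d = -6371.0000*sin(0.7173303) + sqrt((6371.0000*0.6573752)^2 + 2*6371.0000*7860.153 + 7860.153^2)
d = 9208.7490 km

9208.7490 km


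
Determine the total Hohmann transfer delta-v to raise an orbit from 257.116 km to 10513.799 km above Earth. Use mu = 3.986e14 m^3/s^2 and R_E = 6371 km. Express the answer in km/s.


r1 = 6628.1160 km = 6.628116e+06 m
r2 = 16884.7990 km = 1.6884799e+07 m
dv1 = sqrt(mu/r1)*(sqrt(2*r2/(r1+r2)) - 1) = 1538.7322 m/s
dv2 = sqrt(mu/r2)*(1 - sqrt(2*r1/(r1+r2))) = 1210.5164 m/s
total dv = |dv1| + |dv2| = 1538.7322 + 1210.5164 = 2749.2485 m/s = 2.7492 km/s

2.7492 km/s


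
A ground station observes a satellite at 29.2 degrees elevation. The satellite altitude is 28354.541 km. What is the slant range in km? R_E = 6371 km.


h = 28354.541 km, el = 29.2 deg
d = -R_E*sin(el) + sqrt((R_E*sin(el))^2 + 2*R_E*h + h^2)
d = -6371.0000*sin(0.5096361) + sqrt((6371.0000*0.4878597)^2 + 2*6371.0000*28354.541 + 28354.541^2)
d = 31169.1590 km

31169.1590 km


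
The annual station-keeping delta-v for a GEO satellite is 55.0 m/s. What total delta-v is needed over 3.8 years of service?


dV = rate * years = 55.0 * 3.8
dV = 209.0000 m/s

209.0000 m/s


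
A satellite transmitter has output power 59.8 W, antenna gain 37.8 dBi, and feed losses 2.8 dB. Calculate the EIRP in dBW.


Pt = 59.8 W = 17.7670 dBW
EIRP = Pt_dBW + Gt - losses = 17.7670 + 37.8 - 2.8 = 52.7670 dBW

52.7670 dBW


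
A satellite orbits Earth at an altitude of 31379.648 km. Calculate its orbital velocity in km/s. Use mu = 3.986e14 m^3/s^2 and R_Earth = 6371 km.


r = R_E + alt = 6371.0 + 31379.648 = 37750.6480 km = 3.7750648e+07 m
v = sqrt(mu/r) = sqrt(3.986e14 / 3.7750648e+07) = 3249.4244 m/s = 3.2494 km/s

3.2494 km/s


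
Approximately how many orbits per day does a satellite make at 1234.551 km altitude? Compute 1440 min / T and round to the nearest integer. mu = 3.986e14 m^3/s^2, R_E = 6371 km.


r = 7.605551e+06 m
T = 2*pi*sqrt(r^3/mu) = 6600.9622 s = 110.0160 min
revs/day = 1440 / 110.0160 = 13.0890
Rounded: 13 revolutions per day

13 revolutions per day


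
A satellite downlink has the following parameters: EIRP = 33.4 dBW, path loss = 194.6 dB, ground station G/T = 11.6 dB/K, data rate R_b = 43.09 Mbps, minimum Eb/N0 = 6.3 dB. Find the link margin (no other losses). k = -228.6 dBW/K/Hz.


C/N0 = EIRP - FSPL + G/T - k = 33.4 - 194.6 + 11.6 - (-228.6)
C/N0 = 79.0000 dB-Hz
R_b = 43.09 Mbps = 4.309e+07 bps -> 10*log10(R_b) = 76.3438 dB-Hz
Eb/N0 = C/N0 - 10*log10(R_b) = 79.0000 - 76.3438 = 2.6562 dB
Margin = Eb/N0 - Eb/N0_req = 2.6562 - 6.3 = -3.6438 dB (negative margin: link does not close)

-3.6438 dB


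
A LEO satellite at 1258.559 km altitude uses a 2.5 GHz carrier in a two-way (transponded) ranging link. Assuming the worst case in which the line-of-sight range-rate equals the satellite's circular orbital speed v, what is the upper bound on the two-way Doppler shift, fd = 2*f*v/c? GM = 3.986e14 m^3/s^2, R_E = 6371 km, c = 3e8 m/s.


r = 7.629559e+06 m
v = sqrt(mu/r) = 7228.0131 m/s (worst-case radial velocity)
f = 2.5 GHz = 2.5e+09 Hz
fd = 2*f*v/c = 2*2.5e+09*7228.0131/3.0e+08
fd = 120466.8845 Hz

120466.8845 Hz


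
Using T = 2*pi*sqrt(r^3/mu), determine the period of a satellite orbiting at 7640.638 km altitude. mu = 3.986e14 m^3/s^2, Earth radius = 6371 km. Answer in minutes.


r = 14011.6380 km = 1.4011638e+07 m
T = 2*pi*sqrt(r^3/mu) = 2*pi*sqrt(2.7508488e+21 / 3.986e14)
T = 16506.1043 s = 275.1017 min

275.1017 minutes


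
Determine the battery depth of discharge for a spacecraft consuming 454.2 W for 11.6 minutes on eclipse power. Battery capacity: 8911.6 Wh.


E_used = P * t / 60 = 454.2 * 11.6 / 60 = 87.8120 Wh
DOD = E_used / E_total * 100 = 87.8120 / 8911.6 * 100
DOD = 0.9853674 %

0.9854 %


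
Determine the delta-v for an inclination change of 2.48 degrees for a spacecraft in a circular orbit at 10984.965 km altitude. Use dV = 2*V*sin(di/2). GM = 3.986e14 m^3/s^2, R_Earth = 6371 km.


r = 17355.9650 km = 1.7355965e+07 m
V = sqrt(mu/r) = 4792.3029 m/s
di = 2.48 deg = 0.04328417 rad
dV = 2*V*sin(di/2) = 2*4792.3029*sin(0.02164208)
dV = 207.4146 m/s = 0.2074146 km/s

0.2074 km/s


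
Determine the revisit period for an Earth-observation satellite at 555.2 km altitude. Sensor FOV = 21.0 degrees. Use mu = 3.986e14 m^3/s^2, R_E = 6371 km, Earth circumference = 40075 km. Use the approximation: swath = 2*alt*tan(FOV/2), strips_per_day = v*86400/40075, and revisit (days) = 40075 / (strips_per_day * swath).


swath = 2*555.2*tan(0.1832596) = 205.8005 km
v = sqrt(mu/r) = 7586.1449 m/s = 7.5861 km/s
strips/day = v*86400/40075 = 7.5861*86400/40075 = 16.3554
coverage/day = strips * swath = 16.3554 * 205.8005 = 3365.9505 km
revisit = 40075 / 3365.9505 = 11.9060 days

11.9060 days


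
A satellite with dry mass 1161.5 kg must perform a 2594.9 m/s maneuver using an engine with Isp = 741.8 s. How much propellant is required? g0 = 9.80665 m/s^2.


ve = Isp * g0 = 741.8 * 9.80665 = 7274.572970 m/s
mass ratio = exp(dv/ve) = exp(2594.9/7274.572970) = 1.42861897
m_prop = m_dry * (mr - 1) = 1161.5 * (1.42861897 - 1)
m_prop = 497.8409 kg

497.8409 kg


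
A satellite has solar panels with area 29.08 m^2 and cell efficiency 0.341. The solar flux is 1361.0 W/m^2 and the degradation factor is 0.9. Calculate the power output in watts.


P = area * eta * S * degradation
P = 29.08 * 0.341 * 1361.0 * 0.9
P = 12146.4514 W

12146.4514 W


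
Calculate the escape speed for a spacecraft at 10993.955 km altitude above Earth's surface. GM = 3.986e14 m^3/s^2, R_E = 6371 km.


r = 6371.0 + 10993.955 = 17364.9550 km = 1.7364955e+07 m
v_esc = sqrt(2*mu/r) = sqrt(2*3.986e14 / 1.7364955e+07)
v_esc = 6775.5852 m/s = 6.7756 km/s

6.7756 km/s


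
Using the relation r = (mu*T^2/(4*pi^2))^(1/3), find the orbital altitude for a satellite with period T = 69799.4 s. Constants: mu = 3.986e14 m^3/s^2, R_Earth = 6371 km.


T = 69799.4 s
r = (mu*T^2/(4*pi^2))^(1/3) = (3.986e14 * 69799.4^2 / (4*pi^2))^(1/3)
r = 3.6640409e+07 m = 36640.4089 km
alt = r - R_E = 36640.4089 - 6371 = 30269.4089 km

30269.4089 km


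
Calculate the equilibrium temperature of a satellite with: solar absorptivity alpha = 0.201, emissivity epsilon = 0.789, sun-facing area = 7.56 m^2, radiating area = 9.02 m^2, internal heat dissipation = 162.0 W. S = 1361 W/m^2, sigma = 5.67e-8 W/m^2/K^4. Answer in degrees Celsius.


Numerator = alpha*S*A_sun + Q_int = 0.201*1361*7.56 + 162.0 = 2230.1212 W
Denominator = eps*sigma*A_rad = 0.789*5.67e-8*9.02 = 4.0352143e-07 W/K^4
T^4 = 5.5266487e+09 K^4
T = 272.6563 K = -0.4937454 C

-0.4937 degrees Celsius


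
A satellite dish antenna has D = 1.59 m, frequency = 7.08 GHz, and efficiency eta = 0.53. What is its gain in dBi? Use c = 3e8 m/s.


lambda = c/f = 3e8 / 7.08e+09 = 0.04237288 m
G = eta*(pi*D/lambda)^2 = 0.53*(pi*1.59/0.04237288)^2
G = 7365.3581 (linear)
G = 10*log10(7365.3581) = 38.6719 dBi

38.6719 dBi


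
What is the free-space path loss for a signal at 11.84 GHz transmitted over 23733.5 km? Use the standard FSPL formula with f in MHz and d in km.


f = 11.84 GHz = 11840.0000 MHz
d = 23733.5 km
FSPL = 32.44 + 20*log10(11840.0000) + 20*log10(23733.5)
FSPL = 32.44 + 81.4670 + 87.5072
FSPL = 201.4143 dB

201.4143 dB


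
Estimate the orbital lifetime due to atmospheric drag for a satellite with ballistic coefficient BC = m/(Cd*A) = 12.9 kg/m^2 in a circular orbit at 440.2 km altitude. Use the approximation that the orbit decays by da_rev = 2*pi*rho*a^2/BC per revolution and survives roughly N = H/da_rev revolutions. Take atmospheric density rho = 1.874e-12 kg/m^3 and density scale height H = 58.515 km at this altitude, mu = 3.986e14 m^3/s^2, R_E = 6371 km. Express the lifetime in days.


a = R_E + alt = 6811.2000 km = 6.8112e+06 m
da_rev = 2*pi*rho*a^2/BC = 2*pi*1.874e-12*(6.8112e+06)^2/12.9 = 42.345475 m per revolution
N = H/da_rev = 58515.0000 m / 42.345475 m = 1381.8478 revolutions
P = 2*pi*sqrt(a^3/mu) = 5594.3118 s
lifetime = N*P = 1381.8478 * 5594.3118 = 7.7304873e+06 s = 89.4732 days

89.4732 days


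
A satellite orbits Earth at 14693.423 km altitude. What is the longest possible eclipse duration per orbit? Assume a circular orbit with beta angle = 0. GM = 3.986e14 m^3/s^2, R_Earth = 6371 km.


r = 21064.4230 km
T = 507.0892 min
Eclipse fraction = arcsin(R_E/r)/pi = arcsin(6371.0000/21064.4230)/pi
= arcsin(0.3024531)/pi = 0.09780556
Eclipse duration = 0.09780556 * 507.0892 = 49.5961 min

49.5961 minutes


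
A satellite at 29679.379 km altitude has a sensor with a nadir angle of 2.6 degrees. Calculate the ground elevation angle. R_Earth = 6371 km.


r = R_E + alt = 36050.3790 km
Law of sines in the satellite / Earth-center / ground-point triangle:
  sin(nadir)/R_E = sin(90 + el)/r  =>  cos(el) = (r/R_E)*sin(nadir)
cos(el) = (36050.3790 / 6371.0000) * sin(2.6 deg) = 0.256687
el = arccos(0.256687) = 75.1264 deg
(Earth-central angle = 90 - nadir - el = 12.2736 deg)

75.1264 degrees


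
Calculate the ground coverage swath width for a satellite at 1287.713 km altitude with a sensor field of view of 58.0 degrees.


FOV = 58.0 deg = 1.0123 rad
swath = 2 * alt * tan(FOV/2) = 2 * 1287.713 * tan(0.5061455)
swath = 2 * 1287.713 * 0.5543091
swath = 1427.5819 km

1427.5819 km


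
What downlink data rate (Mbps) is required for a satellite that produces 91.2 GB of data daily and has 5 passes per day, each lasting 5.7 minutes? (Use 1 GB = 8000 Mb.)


total contact time = 5 * 5.7 * 60 = 1710.0000 s
data = 91.2 GB = 729600.0000 Mb
rate = 729600.0000 / 1710.0000 = 426.6667 Mbps

426.6667 Mbps


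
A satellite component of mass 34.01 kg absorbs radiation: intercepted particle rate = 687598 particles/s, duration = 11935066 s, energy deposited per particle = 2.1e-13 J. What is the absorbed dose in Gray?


Total energy deposited = rate * time * E_per
  = 687598 * 11935066 * 2.1e-13 = 1.7234 J
Dose = E_total / mass = 1.7234 / 34.01
Dose = 0.05067247 Gy

0.0507 Gy


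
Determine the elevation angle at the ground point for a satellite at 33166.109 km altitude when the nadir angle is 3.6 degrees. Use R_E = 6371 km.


r = R_E + alt = 39537.1090 km
Law of sines in the satellite / Earth-center / ground-point triangle:
  sin(nadir)/R_E = sin(90 + el)/r  =>  cos(el) = (r/R_E)*sin(nadir)
cos(el) = (39537.1090 / 6371.0000) * sin(3.6 deg) = 0.389665
el = arccos(0.389665) = 67.0663 deg
(Earth-central angle = 90 - nadir - el = 19.3337 deg)

67.0663 degrees


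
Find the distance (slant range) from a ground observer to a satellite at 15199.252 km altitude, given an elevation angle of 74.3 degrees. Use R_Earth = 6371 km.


h = 15199.252 km, el = 74.3 deg
d = -R_E*sin(el) + sqrt((R_E*sin(el))^2 + 2*R_E*h + h^2)
d = -6371.0000*sin(1.2968) + sqrt((6371.0000*0.9626917)^2 + 2*6371.0000*15199.252 + 15199.252^2)
d = 15367.9376 km

15367.9376 km


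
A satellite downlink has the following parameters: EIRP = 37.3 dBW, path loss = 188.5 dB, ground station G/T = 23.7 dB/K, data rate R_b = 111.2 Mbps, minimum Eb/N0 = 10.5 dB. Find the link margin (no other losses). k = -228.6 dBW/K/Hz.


C/N0 = EIRP - FSPL + G/T - k = 37.3 - 188.5 + 23.7 - (-228.6)
C/N0 = 101.1000 dB-Hz
R_b = 111.2 Mbps = 1.112e+08 bps -> 10*log10(R_b) = 80.4610 dB-Hz
Eb/N0 = C/N0 - 10*log10(R_b) = 101.1000 - 80.4610 = 20.6390 dB
Margin = Eb/N0 - Eb/N0_req = 20.6390 - 10.5 = 10.1390 dB (link closes)

10.1390 dB


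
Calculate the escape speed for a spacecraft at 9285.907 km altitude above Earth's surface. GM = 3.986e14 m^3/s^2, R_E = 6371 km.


r = 6371.0 + 9285.907 = 15656.9070 km = 1.5656907e+07 m
v_esc = sqrt(2*mu/r) = sqrt(2*3.986e14 / 1.5656907e+07)
v_esc = 7135.6027 m/s = 7.1356 km/s

7.1356 km/s


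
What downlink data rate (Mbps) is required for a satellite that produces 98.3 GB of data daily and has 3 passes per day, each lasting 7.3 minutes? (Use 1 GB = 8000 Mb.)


total contact time = 3 * 7.3 * 60 = 1314.0000 s
data = 98.3 GB = 786400.0000 Mb
rate = 786400.0000 / 1314.0000 = 598.4779 Mbps

598.4779 Mbps


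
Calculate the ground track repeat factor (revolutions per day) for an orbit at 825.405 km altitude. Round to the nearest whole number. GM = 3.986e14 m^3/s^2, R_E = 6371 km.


r = 7.196405e+06 m
T = 2*pi*sqrt(r^3/mu) = 6075.5362 s = 101.2589 min
revs/day = 1440 / 101.2589 = 14.2210
Rounded: 14 revolutions per day

14 revolutions per day


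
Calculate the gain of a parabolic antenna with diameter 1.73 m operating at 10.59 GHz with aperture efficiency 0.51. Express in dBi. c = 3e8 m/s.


lambda = c/f = 3e8 / 1.059e+10 = 0.02832861 m
G = eta*(pi*D/lambda)^2 = 0.51*(pi*1.73/0.02832861)^2
G = 18772.0429 (linear)
G = 10*log10(18772.0429) = 42.7351 dBi

42.7351 dBi


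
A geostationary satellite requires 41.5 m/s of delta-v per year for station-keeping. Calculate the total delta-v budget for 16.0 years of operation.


dV = rate * years = 41.5 * 16.0
dV = 664.0000 m/s

664.0000 m/s


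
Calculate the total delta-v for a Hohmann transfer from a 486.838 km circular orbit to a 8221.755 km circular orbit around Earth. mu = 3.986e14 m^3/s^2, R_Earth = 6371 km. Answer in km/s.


r1 = 6857.8380 km = 6.857838e+06 m
r2 = 14592.7550 km = 1.4592755e+07 m
dv1 = sqrt(mu/r1)*(sqrt(2*r2/(r1+r2)) - 1) = 1268.9481 m/s
dv2 = sqrt(mu/r2)*(1 - sqrt(2*r1/(r1+r2))) = 1047.2086 m/s
total dv = |dv1| + |dv2| = 1268.9481 + 1047.2086 = 2316.1567 m/s = 2.3162 km/s

2.3162 km/s
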